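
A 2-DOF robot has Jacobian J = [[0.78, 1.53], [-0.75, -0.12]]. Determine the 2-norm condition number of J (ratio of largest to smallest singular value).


JJ^T eigenvalues: trace(JJ^T) = 3.5262, det(JJ^T) = det(J)^2 = 1.11070521
s_max^2 = (3.5262 + sqrt(7.99126560))/2 = 3.17654133
s_min^2 = (3.5262 - sqrt(7.99126560))/2 = 0.34965867
kappa = s_max/s_min = sqrt(3.17654133/0.34965867) = 3.0141

3.0141


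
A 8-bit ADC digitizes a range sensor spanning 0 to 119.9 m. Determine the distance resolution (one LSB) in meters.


res = range / 2^n = 119.9/2^8 = 119.9/256 = 0.4684

0.4684 m


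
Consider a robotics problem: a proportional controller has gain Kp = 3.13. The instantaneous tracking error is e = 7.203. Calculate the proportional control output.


u_P = Kp * e = 3.13 * 7.203 = 22.5454

22.5454


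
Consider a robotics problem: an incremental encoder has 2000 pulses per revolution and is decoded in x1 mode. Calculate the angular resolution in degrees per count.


resolution = 360 / (PPR * 1) = 360 / 2000 = 0.1800

0.1800 degrees


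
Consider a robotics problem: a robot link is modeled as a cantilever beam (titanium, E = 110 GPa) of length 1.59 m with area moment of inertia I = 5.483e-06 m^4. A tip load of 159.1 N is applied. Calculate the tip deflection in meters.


delta = F*L^3/(3*E*I) = 159.1*1.59^3/(3*1.100e+11*5.483e-06)
      = 639.5309289/1809390 = 3.5345e-04

3.5345e-04 m


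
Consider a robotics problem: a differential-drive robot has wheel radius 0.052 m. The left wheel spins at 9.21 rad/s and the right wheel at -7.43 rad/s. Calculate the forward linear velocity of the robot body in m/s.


v = r*(wR + wL)/2 = 0.052*(-7.43 + 9.21)/2 = 0.0463

0.0463 m/s


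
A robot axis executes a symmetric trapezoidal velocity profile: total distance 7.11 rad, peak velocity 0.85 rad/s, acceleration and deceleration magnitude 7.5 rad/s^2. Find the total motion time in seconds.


t_acc = v/a = 0.85/7.5 = 0.113333 s
d_acc = v^2/(2a) = 0.048167 rad (each ramp)
d_cruise = 7.11 - 2*0.048167 = 7.013666 rad
t_cruise = 7.013666/0.85 = 8.251372 s
t_total = 2*0.113333 + 8.251372 = 8.4780

8.4780 s


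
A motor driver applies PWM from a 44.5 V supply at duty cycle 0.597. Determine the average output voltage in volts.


V_avg = V_supply * D = 44.5*0.597 = 26.5665

26.5665 V


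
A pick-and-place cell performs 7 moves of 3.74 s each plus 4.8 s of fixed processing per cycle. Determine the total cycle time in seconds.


T = 7*3.74 + 4.8 = 30.9800

30.9800 s


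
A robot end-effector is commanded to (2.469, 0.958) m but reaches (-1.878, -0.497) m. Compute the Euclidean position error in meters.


dx = -1.878 - (2.469) = -4.3470, dy = -0.497 - (0.958) = -1.4550
err = sqrt(18.896409 + 2.117025) = 4.5840

4.5840 m


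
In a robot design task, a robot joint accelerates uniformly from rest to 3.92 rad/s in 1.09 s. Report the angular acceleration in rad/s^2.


alpha = delta_omega / t = 3.92 / 1.09 = 3.5963

3.5963 rad/s^2


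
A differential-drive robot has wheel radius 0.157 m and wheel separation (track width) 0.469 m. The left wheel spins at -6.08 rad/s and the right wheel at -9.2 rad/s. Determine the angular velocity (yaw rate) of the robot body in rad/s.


omega = r*(wR - wL)/L = 0.157*(-9.2 - (-6.08))/0.469 = -1.0444

-1.0444 rad/s


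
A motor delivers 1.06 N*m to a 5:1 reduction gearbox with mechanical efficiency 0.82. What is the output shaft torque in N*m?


tau_out = tau_in * N * eta = 1.06 * 5 * 0.82 = 4.3460

4.3460 N*m


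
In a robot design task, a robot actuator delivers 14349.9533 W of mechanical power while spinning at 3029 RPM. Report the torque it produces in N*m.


omega = 3029 * 2*pi/60 = 317.196138 rad/s
tau = P / omega = 14349.9533 / 317.196138 = 45.2400

45.2400 N*m


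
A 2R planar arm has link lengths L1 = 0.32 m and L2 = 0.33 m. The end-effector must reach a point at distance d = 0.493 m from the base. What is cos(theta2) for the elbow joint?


cos(th2) = (d^2 - L1^2 - L2^2)/(2*L1*L2) = (0.493^2 - 0.32^2 - 0.33^2)/(2*0.32*0.33) = 0.1503

0.1503


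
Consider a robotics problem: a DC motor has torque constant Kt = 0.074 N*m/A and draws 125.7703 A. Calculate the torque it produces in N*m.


tau = Kt * I = 0.074*125.7703 = 9.3070

9.3070 N*m


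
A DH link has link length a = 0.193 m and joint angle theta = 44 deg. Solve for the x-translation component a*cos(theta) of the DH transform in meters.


a*cos(theta) = 0.193*cos(44 deg) = 0.1388

0.1388 m


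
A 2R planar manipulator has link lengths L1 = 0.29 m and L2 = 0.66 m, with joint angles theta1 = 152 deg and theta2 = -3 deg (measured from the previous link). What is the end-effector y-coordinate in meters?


y = L1*sin(th1) + L2*sin(th1+th2) = 0.29*sin(152 deg) + 0.66*sin(149 deg) = 0.4761

0.4761 m


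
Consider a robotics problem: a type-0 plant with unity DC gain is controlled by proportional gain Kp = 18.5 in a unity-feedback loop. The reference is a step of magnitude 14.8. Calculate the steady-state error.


e_ss = R/(1 + Kp) = 14.8/(1 + 18.5) = 14.8/19.5000 = 0.7590

0.7590


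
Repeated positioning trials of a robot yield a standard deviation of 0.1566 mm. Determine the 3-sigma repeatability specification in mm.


repeatability = 3*sigma = 3*0.1566 = 0.4698

0.4698 mm


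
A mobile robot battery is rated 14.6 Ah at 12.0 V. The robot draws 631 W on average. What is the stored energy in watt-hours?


E = capacity * V = 14.6*12.0 = 175.2000

175.2000 Wh


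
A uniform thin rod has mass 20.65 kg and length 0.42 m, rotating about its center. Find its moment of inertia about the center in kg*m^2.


I = (1/12)*m*L^2 = (1/12)*20.65*0.42^2 = 0.3036

0.3036 kg*m^2


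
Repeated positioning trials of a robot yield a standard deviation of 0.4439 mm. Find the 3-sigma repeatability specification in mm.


repeatability = 3*sigma = 3*0.4439 = 1.3317

1.3317 mm


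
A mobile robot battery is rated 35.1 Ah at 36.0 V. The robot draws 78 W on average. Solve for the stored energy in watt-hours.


E = capacity * V = 35.1*36.0 = 1263.6000

1263.6000 Wh


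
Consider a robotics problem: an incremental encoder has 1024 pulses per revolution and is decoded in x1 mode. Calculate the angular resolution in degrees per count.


resolution = 360 / (PPR * 1) = 360 / 1024 = 0.3516

0.3516 degrees


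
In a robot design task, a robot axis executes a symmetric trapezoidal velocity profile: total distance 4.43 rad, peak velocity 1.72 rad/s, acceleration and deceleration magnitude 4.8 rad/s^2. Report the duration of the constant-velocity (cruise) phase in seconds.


t_acc = v/a = 0.358333 s, d_acc = v^2/(2a) = 0.308167 rad each
d_cruise = 4.43 - 2*0.308167 = 3.813666 rad
t_cruise = d_cruise/v = 3.813666/1.72 = 2.2172

2.2172 s


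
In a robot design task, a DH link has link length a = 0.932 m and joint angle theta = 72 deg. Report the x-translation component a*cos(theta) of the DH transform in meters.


a*cos(theta) = 0.932*cos(72 deg) = 0.2880

0.2880 m


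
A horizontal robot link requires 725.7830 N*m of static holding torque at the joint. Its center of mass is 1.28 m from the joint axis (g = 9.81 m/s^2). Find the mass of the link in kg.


m = tau / (g*L) = 725.7830 / (9.81 * 1.28) = 57.8000

57.8000 kg


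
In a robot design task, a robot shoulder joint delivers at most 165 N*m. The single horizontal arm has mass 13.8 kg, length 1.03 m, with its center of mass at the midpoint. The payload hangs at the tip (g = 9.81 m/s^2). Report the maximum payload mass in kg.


tau_arm = m_arm*g*(L/2) = 13.8*9.81*1.03/2 = 69.7197 N*m
tau_payload = tau_max - tau_arm = 165 - 69.7197 = 95.2803
m_payload = tau_payload / (g*L) = 95.2803 / (9.81*1.03) = 9.4297

9.4297 kg


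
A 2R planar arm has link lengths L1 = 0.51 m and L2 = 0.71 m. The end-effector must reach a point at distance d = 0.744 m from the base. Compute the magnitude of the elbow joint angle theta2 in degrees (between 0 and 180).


cos(th2) = (d^2 - L1^2 - L2^2)/(2*L1*L2) = (0.744^2 - 0.51^2 - 0.71^2)/(2*0.51*0.71) = -0.29089202
th2 = acos(-0.29089202) = 106.9114 deg

106.9114 degrees


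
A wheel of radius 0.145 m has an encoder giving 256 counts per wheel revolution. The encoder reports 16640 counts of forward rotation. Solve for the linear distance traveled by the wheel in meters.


revs = 16640/256 = 65.000000
d = revs * 2*pi*r = 65.000000 * 2*pi*0.145 = 59.2190

59.2190 m


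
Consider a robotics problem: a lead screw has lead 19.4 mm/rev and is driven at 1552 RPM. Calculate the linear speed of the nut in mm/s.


v = lead * (RPM/60) = 19.4*1552/60 = 501.8133

501.8133 mm/s


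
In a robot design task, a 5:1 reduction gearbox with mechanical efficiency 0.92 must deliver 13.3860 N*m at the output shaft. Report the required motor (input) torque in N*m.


tau_in = tau_out / (N * eta) = 13.3860 / (5 * 0.92) = 2.9100

2.9100 N*m


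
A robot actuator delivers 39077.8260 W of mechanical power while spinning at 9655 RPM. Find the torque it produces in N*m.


omega = 9655 * 2*pi/60 = 1011.069236 rad/s
tau = P / omega = 39077.8260 / 1011.069236 = 38.6500

38.6500 N*m


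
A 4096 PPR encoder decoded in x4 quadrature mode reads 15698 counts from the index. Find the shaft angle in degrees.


angle = counts * 360 / (PPR*4) = 15698 * 360 / 16384 = 344.9268

344.9268 degrees


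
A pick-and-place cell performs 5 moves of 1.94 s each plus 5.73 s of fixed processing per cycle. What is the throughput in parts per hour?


T_cycle = 5*1.94 + 5.73 = 15.4300 s
rate = 3600/T = 233.3117

233.3117 parts/hour


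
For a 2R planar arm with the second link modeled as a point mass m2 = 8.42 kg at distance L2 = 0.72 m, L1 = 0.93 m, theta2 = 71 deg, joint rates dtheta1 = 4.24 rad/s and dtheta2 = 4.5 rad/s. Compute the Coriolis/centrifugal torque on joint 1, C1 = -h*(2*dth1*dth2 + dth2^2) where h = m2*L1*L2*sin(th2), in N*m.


h = m2*L1*L2*sin(th2) = 8.42*0.93*0.72*sin(71 deg) = 5.330864
C1 = -h*(2*4.24*4.5 + 4.5^2) = -5.330864*58.4100 = -311.3758

-311.3758 N*m


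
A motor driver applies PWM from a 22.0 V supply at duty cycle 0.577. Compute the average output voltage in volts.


V_avg = V_supply * D = 22.0*0.577 = 12.6940

12.6940 V


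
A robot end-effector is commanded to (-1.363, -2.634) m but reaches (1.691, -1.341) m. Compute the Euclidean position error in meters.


dx = 1.691 - (-1.363) = 3.0540, dy = -1.341 - (-2.634) = 1.2930
err = sqrt(9.326916 + 1.671849) = 3.3164

3.3164 m


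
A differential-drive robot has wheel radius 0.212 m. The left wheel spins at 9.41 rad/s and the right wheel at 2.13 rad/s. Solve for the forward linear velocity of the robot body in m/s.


v = r*(wR + wL)/2 = 0.212*(2.13 + 9.41)/2 = 1.2232

1.2232 m/s


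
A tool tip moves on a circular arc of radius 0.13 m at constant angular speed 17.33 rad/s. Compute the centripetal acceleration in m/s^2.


a_c = omega^2 * r = 17.33^2 * 0.13 = 39.0428

39.0428 m/s^2


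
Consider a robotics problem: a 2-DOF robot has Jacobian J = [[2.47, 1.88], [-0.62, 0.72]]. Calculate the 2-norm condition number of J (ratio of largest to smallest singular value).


JJ^T eigenvalues: trace(JJ^T) = 10.5381, det(JJ^T) = det(J)^2 = 8.66713600
s_max^2 = (10.5381 + sqrt(76.38300761))/2 = 9.63891864
s_min^2 = (10.5381 - sqrt(76.38300761))/2 = 0.89918136
kappa = s_max/s_min = sqrt(9.63891864/0.89918136) = 3.2741

3.2741


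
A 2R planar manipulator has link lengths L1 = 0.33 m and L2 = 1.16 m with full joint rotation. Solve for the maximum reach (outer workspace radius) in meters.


r_max = L1 + L2 = 0.33 + 1.16 = 1.4900

1.4900 m


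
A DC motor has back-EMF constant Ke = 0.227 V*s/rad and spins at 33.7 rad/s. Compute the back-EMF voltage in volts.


V_emf = Ke * omega = 0.227*33.7 = 7.6499

7.6499 V


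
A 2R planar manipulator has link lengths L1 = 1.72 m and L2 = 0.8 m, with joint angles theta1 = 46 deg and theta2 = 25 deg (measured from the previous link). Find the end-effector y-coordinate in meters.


y = L1*sin(th1) + L2*sin(th1+th2) = 1.72*sin(46 deg) + 0.8*sin(71 deg) = 1.9937

1.9937 m


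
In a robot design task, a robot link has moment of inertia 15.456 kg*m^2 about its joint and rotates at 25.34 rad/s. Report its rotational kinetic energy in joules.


KE = (1/2)*I*omega^2 = 0.5*15.456*25.34^2 = 4962.2694

4962.2694 J


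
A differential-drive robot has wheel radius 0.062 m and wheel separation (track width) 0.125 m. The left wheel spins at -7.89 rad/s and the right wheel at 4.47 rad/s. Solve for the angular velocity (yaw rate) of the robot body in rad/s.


omega = r*(wR - wL)/L = 0.062*(4.47 - (-7.89))/0.125 = 6.1306

6.1306 rad/s


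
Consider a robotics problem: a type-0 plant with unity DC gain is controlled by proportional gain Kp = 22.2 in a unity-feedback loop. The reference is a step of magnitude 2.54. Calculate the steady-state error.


e_ss = R/(1 + Kp) = 2.54/(1 + 22.2) = 2.54/23.2000 = 0.1095

0.1095


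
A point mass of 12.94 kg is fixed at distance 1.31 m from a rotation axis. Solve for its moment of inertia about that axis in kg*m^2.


I = m*r^2 = 12.94*1.31^2 = 22.2063

22.2063 kg*m^2


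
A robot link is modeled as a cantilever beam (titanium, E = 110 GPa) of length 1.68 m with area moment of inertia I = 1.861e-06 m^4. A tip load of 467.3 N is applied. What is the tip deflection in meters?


delta = F*L^3/(3*E*I) = 467.3*1.68^3/(3*1.100e+11*1.861e-06)
      = 2215.7646336/614130 = 0.0036

0.0036 m


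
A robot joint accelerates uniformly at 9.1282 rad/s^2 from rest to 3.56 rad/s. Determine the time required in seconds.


t = delta_omega / alpha = 3.56 / 9.1282 = 0.3900

0.3900 s


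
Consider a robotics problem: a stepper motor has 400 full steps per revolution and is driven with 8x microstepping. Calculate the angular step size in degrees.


step = 360/(400*8) = 360/3200 = 0.1125

0.1125 degrees


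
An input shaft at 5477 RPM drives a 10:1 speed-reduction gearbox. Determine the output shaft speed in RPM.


omega_out = omega_in / N = 5477 / 10 = 547.7000

547.7000 RPM


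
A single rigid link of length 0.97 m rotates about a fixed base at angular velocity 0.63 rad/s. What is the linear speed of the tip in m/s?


v = L*omega = 0.97 * 0.63 = 0.6111

0.6111 m/s


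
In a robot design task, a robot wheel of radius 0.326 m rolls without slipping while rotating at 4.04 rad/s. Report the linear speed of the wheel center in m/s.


v = omega * r = 4.04 * 0.326 = 1.3170

1.3170 m/s


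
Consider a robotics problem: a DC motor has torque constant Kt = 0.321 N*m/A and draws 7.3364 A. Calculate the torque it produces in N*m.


tau = Kt * I = 0.321*7.3364 = 2.3550

2.3550 N*m


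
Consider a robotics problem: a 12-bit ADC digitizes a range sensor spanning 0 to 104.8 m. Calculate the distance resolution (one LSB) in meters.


res = range / 2^n = 104.8/2^12 = 104.8/4096 = 0.0256

0.0256 m


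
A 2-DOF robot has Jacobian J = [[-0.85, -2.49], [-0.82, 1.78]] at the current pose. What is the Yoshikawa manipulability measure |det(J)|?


det(J) = -0.85*1.78 - (-2.49)*(-0.82) = -3.5548
|det(J)| = 3.5548

3.5548


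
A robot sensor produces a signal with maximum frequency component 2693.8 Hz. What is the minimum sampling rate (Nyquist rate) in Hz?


f_s,min = 2*f_max = 2*2693.8 = 5387.6000

5387.6000 Hz


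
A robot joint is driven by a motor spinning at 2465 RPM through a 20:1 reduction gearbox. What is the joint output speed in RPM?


omega_joint = omega_motor / N = 2465 / 20 = 123.2500

123.2500 RPM


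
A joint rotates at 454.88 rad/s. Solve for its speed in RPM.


RPM = 454.88 * 60/(2*pi) = 4343.7840

4343.7840 RPM


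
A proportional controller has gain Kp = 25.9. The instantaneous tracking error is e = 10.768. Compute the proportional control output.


u_P = Kp * e = 25.9 * 10.768 = 278.8912

278.8912


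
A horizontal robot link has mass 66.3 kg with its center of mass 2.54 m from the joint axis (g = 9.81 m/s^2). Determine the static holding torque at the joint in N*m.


tau = m*g*L = 66.3 * 9.81 * 2.54 = 1652.0236

1652.0236 N*m


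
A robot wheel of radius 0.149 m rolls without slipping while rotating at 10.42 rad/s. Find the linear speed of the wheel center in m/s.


v = omega * r = 10.42 * 0.149 = 1.5526

1.5526 m/s


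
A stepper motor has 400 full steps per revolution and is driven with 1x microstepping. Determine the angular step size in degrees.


step = 360/(400*1) = 360/400 = 0.9000

0.9000 degrees


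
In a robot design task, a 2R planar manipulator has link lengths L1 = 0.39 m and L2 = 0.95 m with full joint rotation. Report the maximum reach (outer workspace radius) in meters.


r_max = L1 + L2 = 0.39 + 0.95 = 1.3400

1.3400 m


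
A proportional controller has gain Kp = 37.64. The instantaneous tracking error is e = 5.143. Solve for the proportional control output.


u_P = Kp * e = 37.64 * 5.143 = 193.5825

193.5825


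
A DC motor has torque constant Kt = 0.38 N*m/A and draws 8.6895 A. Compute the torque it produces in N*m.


tau = Kt * I = 0.38*8.6895 = 3.3020

3.3020 N*m


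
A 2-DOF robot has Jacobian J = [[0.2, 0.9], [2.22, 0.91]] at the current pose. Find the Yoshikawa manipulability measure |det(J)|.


det(J) = 0.2*0.91 - (0.9)*(2.22) = -1.8160
|det(J)| = 1.8160

1.8160


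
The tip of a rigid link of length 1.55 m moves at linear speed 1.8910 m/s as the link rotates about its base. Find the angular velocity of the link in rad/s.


omega = v / L = 1.8910 / 1.55 = 1.2200

1.2200 rad/s


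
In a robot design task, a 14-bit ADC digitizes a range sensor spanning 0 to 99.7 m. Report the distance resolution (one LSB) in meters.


res = range / 2^n = 99.7/2^14 = 99.7/16384 = 0.0061

0.0061 m


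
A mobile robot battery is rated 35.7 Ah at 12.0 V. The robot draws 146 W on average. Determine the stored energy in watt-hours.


E = capacity * V = 35.7*12.0 = 428.4000

428.4000 Wh


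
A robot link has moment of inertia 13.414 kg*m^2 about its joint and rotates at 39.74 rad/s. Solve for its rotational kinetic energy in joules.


KE = (1/2)*I*omega^2 = 0.5*13.414*39.74^2 = 10592.1478

10592.1478 J


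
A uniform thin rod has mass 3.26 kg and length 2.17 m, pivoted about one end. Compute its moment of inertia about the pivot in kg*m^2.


I = (1/3)*m*L^2 = (1/3)*3.26*2.17^2 = 5.1170

5.1170 kg*m^2


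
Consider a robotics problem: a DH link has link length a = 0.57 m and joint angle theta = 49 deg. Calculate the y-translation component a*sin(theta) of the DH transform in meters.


a*sin(theta) = 0.57*sin(49 deg) = 0.4302

0.4302 m


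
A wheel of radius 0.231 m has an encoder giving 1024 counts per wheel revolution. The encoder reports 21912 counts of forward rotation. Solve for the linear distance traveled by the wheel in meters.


revs = 21912/1024 = 21.398438
d = revs * 2*pi*r = 21.398438 * 2*pi*0.231 = 31.0580

31.0580 m


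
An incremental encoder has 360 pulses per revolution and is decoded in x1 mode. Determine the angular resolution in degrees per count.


resolution = 360 / (PPR * 1) = 360 / 360 = 1.0000

1.0000 degrees


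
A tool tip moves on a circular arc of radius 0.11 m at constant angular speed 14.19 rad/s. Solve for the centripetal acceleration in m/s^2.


a_c = omega^2 * r = 14.19^2 * 0.11 = 22.1492

22.1492 m/s^2


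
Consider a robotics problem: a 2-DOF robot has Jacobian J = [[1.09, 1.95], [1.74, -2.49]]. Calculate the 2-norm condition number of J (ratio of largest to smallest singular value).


JJ^T eigenvalues: trace(JJ^T) = 14.2183, det(JJ^T) = det(J)^2 = 37.29667041
s_max^2 = (14.2183 + sqrt(52.97337325))/2 = 10.74829046
s_min^2 = (14.2183 - sqrt(52.97337325))/2 = 3.47000954
kappa = s_max/s_min = sqrt(10.74829046/3.47000954) = 1.7600

1.7600


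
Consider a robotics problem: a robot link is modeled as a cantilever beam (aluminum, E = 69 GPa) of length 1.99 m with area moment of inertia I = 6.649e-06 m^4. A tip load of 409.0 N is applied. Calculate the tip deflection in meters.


delta = F*L^3/(3*E*I) = 409.0*1.99^3/(3*6.900e+10*6.649e-06)
      = 3223.164991/1376343 = 0.0023

0.0023 m


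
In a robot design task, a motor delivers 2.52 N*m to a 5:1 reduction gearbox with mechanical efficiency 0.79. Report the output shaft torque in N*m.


tau_out = tau_in * N * eta = 2.52 * 5 * 0.79 = 9.9540

9.9540 N*m


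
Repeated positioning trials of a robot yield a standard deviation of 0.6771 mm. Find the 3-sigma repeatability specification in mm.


repeatability = 3*sigma = 3*0.6771 = 2.0313

2.0313 mm


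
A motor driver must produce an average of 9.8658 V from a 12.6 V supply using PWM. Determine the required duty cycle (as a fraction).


D = V_avg/V_supply = 9.8658/12.6 = 0.7830

0.7830


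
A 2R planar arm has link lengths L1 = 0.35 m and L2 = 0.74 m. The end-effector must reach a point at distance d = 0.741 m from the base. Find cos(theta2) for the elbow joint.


cos(th2) = (d^2 - L1^2 - L2^2)/(2*L1*L2) = (0.741^2 - 0.35^2 - 0.74^2)/(2*0.35*0.74) = -0.2336

-0.2336


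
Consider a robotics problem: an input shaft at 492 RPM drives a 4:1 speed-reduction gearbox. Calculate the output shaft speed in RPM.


omega_out = omega_in / N = 492 / 4 = 123.0000

123.0000 RPM


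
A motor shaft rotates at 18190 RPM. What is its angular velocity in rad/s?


omega = 18190 * 2*pi/60 = 1904.8523

1904.8523 rad/s


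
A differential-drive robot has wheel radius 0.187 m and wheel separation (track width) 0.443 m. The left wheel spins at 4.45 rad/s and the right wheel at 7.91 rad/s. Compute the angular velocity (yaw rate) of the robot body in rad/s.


omega = r*(wR - wL)/L = 0.187*(7.91 - (4.45))/0.443 = 1.4605

1.4605 rad/s


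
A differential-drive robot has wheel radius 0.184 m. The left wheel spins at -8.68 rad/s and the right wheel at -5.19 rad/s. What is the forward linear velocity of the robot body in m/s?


v = r*(wR + wL)/2 = 0.184*(-5.19 + -8.68)/2 = -1.2760

-1.2760 m/s


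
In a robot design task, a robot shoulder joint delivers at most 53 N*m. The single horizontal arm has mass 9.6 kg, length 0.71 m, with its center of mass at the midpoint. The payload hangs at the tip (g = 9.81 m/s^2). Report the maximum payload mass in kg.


tau_arm = m_arm*g*(L/2) = 9.6*9.81*0.71/2 = 33.4325 N*m
tau_payload = tau_max - tau_arm = 53 - 33.4325 = 19.5675
m_payload = tau_payload / (g*L) = 19.5675 / (9.81*0.71) = 2.8094

2.8094 kg


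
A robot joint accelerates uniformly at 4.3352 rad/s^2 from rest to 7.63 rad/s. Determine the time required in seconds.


t = delta_omega / alpha = 7.63 / 4.3352 = 1.7600

1.7600 s


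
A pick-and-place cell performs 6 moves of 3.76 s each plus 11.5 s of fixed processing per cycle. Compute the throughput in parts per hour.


T_cycle = 6*3.76 + 11.5 = 34.0600 s
rate = 3600/T = 105.6958

105.6958 parts/hour


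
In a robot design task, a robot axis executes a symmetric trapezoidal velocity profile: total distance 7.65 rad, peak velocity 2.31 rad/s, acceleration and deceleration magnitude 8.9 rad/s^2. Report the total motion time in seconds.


t_acc = v/a = 2.31/8.9 = 0.259551 s
d_acc = v^2/(2a) = 0.299781 rad (each ramp)
d_cruise = 7.65 - 2*0.299781 = 7.050438 rad
t_cruise = 7.050438/2.31 = 3.052138 s
t_total = 2*0.259551 + 3.052138 = 3.5712

3.5712 s


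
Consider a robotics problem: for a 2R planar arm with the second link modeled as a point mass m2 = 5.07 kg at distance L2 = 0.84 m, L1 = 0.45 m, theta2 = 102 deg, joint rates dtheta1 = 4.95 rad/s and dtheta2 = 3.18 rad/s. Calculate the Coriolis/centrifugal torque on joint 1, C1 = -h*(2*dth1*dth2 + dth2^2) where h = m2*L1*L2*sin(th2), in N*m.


h = m2*L1*L2*sin(th2) = 5.07*0.45*0.84*sin(102 deg) = 1.874581
C1 = -h*(2*4.95*3.18 + 3.18^2) = -1.874581*41.5944 = -77.9721

-77.9721 N*m


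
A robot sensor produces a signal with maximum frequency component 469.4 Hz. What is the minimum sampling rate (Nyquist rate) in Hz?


f_s,min = 2*f_max = 2*469.4 = 938.8000

938.8000 Hz


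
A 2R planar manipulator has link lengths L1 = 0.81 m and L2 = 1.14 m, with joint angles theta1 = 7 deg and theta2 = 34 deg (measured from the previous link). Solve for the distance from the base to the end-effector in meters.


x = L1*cos(th1) + L2*cos(th1+th2) = 1.664331
y = L1*sin(th1) + L2*sin(th1+th2) = 0.846621
d = sqrt(x^2 + y^2) = sqrt(2.769998 + 0.716767) = 1.8673

1.8673 m


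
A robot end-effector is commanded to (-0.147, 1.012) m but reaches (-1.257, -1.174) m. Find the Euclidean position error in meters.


dx = -1.257 - (-0.147) = -1.1100, dy = -1.174 - (1.012) = -2.1860
err = sqrt(1.232100 + 4.778596) = 2.4517

2.4517 m


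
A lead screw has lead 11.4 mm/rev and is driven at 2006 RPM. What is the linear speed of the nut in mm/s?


v = lead * (RPM/60) = 11.4*2006/60 = 381.1400

381.1400 mm/s


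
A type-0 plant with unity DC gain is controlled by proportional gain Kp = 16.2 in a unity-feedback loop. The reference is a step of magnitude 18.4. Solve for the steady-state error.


e_ss = R/(1 + Kp) = 18.4/(1 + 16.2) = 18.4/17.2000 = 1.0698

1.0698


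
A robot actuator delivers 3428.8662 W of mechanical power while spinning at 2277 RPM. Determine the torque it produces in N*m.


omega = 2277 * 2*pi/60 = 238.446882 rad/s
tau = P / omega = 3428.8662 / 238.446882 = 14.3800

14.3800 N*m


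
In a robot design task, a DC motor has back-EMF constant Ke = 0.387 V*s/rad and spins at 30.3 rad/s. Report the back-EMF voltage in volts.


V_emf = Ke * omega = 0.387*30.3 = 11.7261

11.7261 V


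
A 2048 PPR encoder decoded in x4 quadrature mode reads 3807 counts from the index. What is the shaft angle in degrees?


angle = counts * 360 / (PPR*4) = 3807 * 360 / 8192 = 167.2998

167.2998 degrees


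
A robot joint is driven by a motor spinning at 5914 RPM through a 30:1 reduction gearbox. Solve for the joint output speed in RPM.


omega_joint = omega_motor / N = 5914 / 30 = 197.1333

197.1333 RPM


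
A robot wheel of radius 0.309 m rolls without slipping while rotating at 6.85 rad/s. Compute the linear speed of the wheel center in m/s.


v = omega * r = 6.85 * 0.309 = 2.1166

2.1166 m/s


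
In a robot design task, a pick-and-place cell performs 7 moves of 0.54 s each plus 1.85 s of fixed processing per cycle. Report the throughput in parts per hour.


T_cycle = 7*0.54 + 1.85 = 5.6300 s
rate = 3600/T = 639.4316

639.4316 parts/hour


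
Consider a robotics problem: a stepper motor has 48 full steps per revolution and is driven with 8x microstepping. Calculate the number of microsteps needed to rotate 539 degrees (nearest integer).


step_size = 360/(48*8) = 360/384 = 0.937500 deg
n = 539/(360/384) = 539*384/360 = 574.9333 -> 575

575 steps


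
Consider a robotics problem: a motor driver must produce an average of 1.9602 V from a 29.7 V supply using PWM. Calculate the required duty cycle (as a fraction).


D = V_avg/V_supply = 1.9602/29.7 = 0.0660

0.0660


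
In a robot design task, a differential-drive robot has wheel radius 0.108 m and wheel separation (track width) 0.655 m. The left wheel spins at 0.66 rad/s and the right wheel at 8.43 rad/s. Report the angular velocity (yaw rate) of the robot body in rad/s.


omega = r*(wR - wL)/L = 0.108*(8.43 - (0.66))/0.655 = 1.2812

1.2812 rad/s


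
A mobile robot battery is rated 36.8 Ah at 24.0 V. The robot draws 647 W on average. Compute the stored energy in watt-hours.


E = capacity * V = 36.8*24.0 = 883.2000

883.2000 Wh


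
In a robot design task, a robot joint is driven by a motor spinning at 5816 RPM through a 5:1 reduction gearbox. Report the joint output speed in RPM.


omega_joint = omega_motor / N = 5816 / 5 = 1163.2000

1163.2000 RPM


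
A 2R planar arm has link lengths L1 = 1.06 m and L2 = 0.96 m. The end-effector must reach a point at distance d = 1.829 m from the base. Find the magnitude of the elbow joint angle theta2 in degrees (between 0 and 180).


cos(th2) = (d^2 - L1^2 - L2^2)/(2*L1*L2) = (1.829^2 - 1.06^2 - 0.96^2)/(2*1.06*0.96) = 0.63877801
th2 = acos(0.63877801) = 50.2992 deg

50.2992 degrees


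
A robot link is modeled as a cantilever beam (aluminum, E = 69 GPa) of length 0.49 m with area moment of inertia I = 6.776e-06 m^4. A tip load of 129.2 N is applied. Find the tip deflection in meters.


delta = F*L^3/(3*E*I) = 129.2*0.49^3/(3*6.900e+10*6.776e-06)
      = 15.2002508/1402632 = 1.0837e-05

1.0837e-05 m


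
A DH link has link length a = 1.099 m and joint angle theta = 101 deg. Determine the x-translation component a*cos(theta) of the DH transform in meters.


a*cos(theta) = 1.099*cos(101 deg) = -0.2097

-0.2097 m


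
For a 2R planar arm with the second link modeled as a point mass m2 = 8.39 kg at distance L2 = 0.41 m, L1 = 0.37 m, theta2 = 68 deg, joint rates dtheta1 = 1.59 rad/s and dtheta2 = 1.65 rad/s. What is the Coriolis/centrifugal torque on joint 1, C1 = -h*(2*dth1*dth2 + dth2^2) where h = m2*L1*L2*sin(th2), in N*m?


h = m2*L1*L2*sin(th2) = 8.39*0.37*0.41*sin(68 deg) = 1.180085
C1 = -h*(2*1.59*1.65 + 1.65^2) = -1.180085*7.9695 = -9.4047

-9.4047 N*m


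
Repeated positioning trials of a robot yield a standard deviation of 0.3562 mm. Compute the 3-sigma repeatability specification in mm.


repeatability = 3*sigma = 3*0.3562 = 1.0686

1.0686 mm


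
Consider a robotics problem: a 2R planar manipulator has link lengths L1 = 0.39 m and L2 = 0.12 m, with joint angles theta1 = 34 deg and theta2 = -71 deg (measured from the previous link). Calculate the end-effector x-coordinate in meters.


x = L1*cos(th1) + L2*cos(th1+th2) = 0.39*cos(34 deg) + 0.12*cos(-37 deg) = 0.4192

0.4192 m


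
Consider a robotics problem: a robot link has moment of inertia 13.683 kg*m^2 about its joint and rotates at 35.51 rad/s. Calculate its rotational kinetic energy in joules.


KE = (1/2)*I*omega^2 = 0.5*13.683*35.51^2 = 8626.8585

8626.8585 J


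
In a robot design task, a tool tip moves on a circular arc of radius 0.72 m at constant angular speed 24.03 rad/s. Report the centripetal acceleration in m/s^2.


a_c = omega^2 * r = 24.03^2 * 0.72 = 415.7574

415.7574 m/s^2


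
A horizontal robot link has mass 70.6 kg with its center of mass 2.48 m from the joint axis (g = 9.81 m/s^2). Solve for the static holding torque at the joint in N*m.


tau = m*g*L = 70.6 * 9.81 * 2.48 = 1717.6133

1717.6133 N*m


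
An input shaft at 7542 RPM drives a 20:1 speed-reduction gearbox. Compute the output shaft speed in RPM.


omega_out = omega_in / N = 7542 / 20 = 377.1000

377.1000 RPM


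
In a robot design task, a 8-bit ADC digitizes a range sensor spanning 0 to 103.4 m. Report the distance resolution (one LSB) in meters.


res = range / 2^n = 103.4/2^8 = 103.4/256 = 0.4039

0.4039 m


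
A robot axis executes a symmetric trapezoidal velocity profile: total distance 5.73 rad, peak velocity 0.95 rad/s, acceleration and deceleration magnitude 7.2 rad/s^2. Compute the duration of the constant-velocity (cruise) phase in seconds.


t_acc = v/a = 0.131944 s, d_acc = v^2/(2a) = 0.062674 rad each
d_cruise = 5.73 - 2*0.062674 = 5.604652 rad
t_cruise = d_cruise/v = 5.604652/0.95 = 5.8996

5.8996 s


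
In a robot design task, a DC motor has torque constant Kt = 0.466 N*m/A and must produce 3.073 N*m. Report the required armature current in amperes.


I = tau / Kt = 3.073/0.466 = 6.5944

6.5944 A


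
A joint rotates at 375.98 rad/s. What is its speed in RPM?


RPM = 375.98 * 60/(2*pi) = 3590.3445

3590.3445 RPM


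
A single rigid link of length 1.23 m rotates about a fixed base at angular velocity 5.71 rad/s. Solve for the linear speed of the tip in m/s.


v = L*omega = 1.23 * 5.71 = 7.0233

7.0233 m/s


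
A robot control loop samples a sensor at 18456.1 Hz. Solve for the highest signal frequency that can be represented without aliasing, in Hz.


f_max = f_s/2 = 18456.1/2 = 9228.0500

9228.0500 Hz


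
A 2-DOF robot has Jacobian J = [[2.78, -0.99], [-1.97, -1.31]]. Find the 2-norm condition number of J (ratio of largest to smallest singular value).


JJ^T eigenvalues: trace(JJ^T) = 14.3055, det(JJ^T) = det(J)^2 = 31.27158241
s_max^2 = (14.3055 + sqrt(79.56100061))/2 = 11.61259867
s_min^2 = (14.3055 - sqrt(79.56100061))/2 = 2.69290133
kappa = s_max/s_min = sqrt(11.61259867/2.69290133) = 2.0766

2.0766


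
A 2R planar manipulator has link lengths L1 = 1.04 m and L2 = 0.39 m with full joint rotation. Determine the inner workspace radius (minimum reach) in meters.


r_min = |L1 - L2| = |1.04 - 0.39| = 0.6500

0.6500 m


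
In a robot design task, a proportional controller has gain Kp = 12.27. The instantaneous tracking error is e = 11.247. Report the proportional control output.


u_P = Kp * e = 12.27 * 11.247 = 138.0007

138.0007


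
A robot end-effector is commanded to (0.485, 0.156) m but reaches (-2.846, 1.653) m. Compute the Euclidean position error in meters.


dx = -2.846 - (0.485) = -3.3310, dy = 1.653 - (0.156) = 1.4970
err = sqrt(11.095561 + 2.241009) = 3.6519

3.6519 m


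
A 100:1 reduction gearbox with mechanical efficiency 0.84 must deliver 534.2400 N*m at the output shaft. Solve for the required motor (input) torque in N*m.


tau_in = tau_out / (N * eta) = 534.2400 / (100 * 0.84) = 6.3600

6.3600 N*m


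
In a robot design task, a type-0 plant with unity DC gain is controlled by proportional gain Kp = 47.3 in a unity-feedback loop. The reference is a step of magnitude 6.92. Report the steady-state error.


e_ss = R/(1 + Kp) = 6.92/(1 + 47.3) = 6.92/48.3000 = 0.1433

0.1433


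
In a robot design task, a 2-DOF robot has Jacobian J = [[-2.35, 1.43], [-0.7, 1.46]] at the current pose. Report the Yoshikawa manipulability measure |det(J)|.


det(J) = -2.35*1.46 - (1.43)*(-0.7) = -2.4300
|det(J)| = 2.4300

2.4300


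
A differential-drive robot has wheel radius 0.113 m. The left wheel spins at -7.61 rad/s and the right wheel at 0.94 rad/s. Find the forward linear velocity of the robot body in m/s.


v = r*(wR + wL)/2 = 0.113*(0.94 + -7.61)/2 = -0.3769

-0.3769 m/s


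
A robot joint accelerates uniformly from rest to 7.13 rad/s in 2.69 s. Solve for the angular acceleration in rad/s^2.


alpha = delta_omega / t = 7.13 / 2.69 = 2.6506

2.6506 rad/s^2


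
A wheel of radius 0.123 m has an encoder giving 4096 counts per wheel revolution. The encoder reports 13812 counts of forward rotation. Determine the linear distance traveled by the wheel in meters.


revs = 13812/4096 = 3.372070
d = revs * 2*pi*r = 3.372070 * 2*pi*0.123 = 2.6060

2.6060 m


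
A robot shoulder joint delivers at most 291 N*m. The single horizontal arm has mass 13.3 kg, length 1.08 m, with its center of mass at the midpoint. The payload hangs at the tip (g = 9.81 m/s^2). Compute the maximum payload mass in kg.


tau_arm = m_arm*g*(L/2) = 13.3*9.81*1.08/2 = 70.4554 N*m
tau_payload = tau_max - tau_arm = 291 - 70.4554 = 220.5446
m_payload = tau_payload / (g*L) = 220.5446 / (9.81*1.08) = 20.8163

20.8163 kg


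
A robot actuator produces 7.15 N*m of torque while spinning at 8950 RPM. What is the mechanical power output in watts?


omega = 8950 * 2*pi/60 = 937.241808 rad/s
P = tau * omega = 7.15 * 937.241808 = 6701.2789

6701.2789 W


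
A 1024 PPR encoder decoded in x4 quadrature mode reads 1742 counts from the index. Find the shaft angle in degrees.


angle = counts * 360 / (PPR*4) = 1742 * 360 / 4096 = 153.1055

153.1055 degrees


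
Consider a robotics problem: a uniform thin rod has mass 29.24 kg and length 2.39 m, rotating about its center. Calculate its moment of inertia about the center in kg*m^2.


I = (1/12)*m*L^2 = (1/12)*29.24*2.39^2 = 13.9185

13.9185 kg*m^2


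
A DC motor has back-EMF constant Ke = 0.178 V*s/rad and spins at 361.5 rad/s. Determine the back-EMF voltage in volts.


V_emf = Ke * omega = 0.178*361.5 = 64.3470

64.3470 V


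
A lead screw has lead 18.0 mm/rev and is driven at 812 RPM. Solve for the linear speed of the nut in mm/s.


v = lead * (RPM/60) = 18.0*812/60 = 243.6000

243.6000 mm/s


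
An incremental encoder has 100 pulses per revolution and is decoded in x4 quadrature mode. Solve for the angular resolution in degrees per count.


resolution = 360 / (PPR * 4) = 360 / 400 = 0.9000

0.9000 degrees


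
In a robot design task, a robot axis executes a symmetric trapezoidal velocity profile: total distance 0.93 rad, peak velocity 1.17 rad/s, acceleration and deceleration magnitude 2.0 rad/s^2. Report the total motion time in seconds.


t_acc = v/a = 1.17/2.0 = 0.585000 s
d_acc = v^2/(2a) = 0.342225 rad (each ramp)
d_cruise = 0.93 - 2*0.342225 = 0.245550 rad
t_cruise = 0.245550/1.17 = 0.209872 s
t_total = 2*0.585000 + 0.209872 = 1.3799

1.3799 s


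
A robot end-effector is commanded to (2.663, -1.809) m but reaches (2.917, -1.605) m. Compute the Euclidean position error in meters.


dx = 2.917 - (2.663) = 0.2540, dy = -1.605 - (-1.809) = 0.2040
err = sqrt(0.064516 + 0.041616) = 0.3258

0.3258 m


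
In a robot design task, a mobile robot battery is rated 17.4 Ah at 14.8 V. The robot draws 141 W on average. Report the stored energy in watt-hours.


E = capacity * V = 17.4*14.8 = 257.5200

257.5200 Wh


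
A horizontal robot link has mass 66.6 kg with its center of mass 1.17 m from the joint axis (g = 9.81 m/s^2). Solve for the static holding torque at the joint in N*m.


tau = m*g*L = 66.6 * 9.81 * 1.17 = 764.4148

764.4148 N*m


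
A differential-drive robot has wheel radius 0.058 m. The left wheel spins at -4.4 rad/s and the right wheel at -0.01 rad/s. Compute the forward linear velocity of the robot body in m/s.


v = r*(wR + wL)/2 = 0.058*(-0.01 + -4.4)/2 = -0.1279

-0.1279 m/s


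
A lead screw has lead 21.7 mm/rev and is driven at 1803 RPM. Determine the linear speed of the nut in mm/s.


v = lead * (RPM/60) = 21.7*1803/60 = 652.0850

652.0850 mm/s


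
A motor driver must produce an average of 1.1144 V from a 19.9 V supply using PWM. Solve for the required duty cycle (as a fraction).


D = V_avg/V_supply = 1.1144/19.9 = 0.0560

0.0560


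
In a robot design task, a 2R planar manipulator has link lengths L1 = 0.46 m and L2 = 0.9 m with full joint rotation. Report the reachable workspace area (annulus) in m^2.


r_max = L1 + L2 = 1.3600, r_min = |L1 - L2| = 0.4400
A = pi*(r_max^2 - r_min^2) = pi*(1.8496 - 0.1936) = 5.2025

5.2025 m^2


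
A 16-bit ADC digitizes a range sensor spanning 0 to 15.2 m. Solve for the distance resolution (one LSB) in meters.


res = range / 2^n = 15.2/2^16 = 15.2/65536 = 2.3193e-04

2.3193e-04 m


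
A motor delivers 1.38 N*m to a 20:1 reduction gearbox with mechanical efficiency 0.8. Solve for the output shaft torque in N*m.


tau_out = tau_in * N * eta = 1.38 * 20 * 0.8 = 22.0800

22.0800 N*m


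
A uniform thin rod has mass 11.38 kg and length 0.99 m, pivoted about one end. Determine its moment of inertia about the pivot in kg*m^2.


I = (1/3)*m*L^2 = (1/3)*11.38*0.99^2 = 3.7178

3.7178 kg*m^2


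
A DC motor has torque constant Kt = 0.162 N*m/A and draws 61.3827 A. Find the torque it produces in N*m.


tau = Kt * I = 0.162*61.3827 = 9.9440

9.9440 N*m


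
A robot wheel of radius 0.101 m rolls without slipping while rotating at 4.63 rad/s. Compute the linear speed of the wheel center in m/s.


v = omega * r = 4.63 * 0.101 = 0.4676

0.4676 m/s


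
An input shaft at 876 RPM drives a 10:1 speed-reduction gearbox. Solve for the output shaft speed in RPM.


omega_out = omega_in / N = 876 / 10 = 87.6000

87.6000 RPM


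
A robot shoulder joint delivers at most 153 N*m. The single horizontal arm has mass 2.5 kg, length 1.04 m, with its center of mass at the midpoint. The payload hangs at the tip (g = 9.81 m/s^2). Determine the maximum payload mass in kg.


tau_arm = m_arm*g*(L/2) = 2.5*9.81*1.04/2 = 12.7530 N*m
tau_payload = tau_max - tau_arm = 153 - 12.7530 = 140.2470
m_payload = tau_payload / (g*L) = 140.2470 / (9.81*1.04) = 13.7465

13.7465 kg
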